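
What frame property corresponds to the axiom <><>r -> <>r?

This is frame-equivalent to □r → □□r (substitute ¬r for r and contrapose).
Suppose □r→□□r is valid. Take Rxy, Ryz and set V(r)={w : Rxw}. Then □r at x, so □□r at x, so □r at y, so r at z, i.e. Rxz.
Conversely, on a frame with transitivity the schema holds at every world under every valuation.
Frame condition: forall x forall y forall z (Rxy & Ryz -> Rxz).

Transitivity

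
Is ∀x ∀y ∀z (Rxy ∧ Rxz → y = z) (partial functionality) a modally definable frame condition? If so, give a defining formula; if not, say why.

Yes: it is partial functionality, defined by the CD schema ◇p → □p.
Suppose ◇p→□p is valid. Take Rxy, Rxz and set V(p)={y}. Then ◇p at x, so □p at x, so p at z, i.e. z=y.

Yes, by ◇p → □p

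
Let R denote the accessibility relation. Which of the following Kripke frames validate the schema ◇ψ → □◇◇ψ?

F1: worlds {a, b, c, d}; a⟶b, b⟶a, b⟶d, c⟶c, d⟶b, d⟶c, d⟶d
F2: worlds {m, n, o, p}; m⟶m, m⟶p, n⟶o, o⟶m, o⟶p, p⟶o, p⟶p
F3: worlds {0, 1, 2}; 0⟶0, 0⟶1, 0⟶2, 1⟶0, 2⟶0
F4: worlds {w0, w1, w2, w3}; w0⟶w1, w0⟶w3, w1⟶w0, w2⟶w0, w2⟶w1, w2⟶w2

F2, F3

Frame correspondent (Sahlqvist): ∀x ∀y ∀z ((xRy ∧ xRz) → ∃w (y = w ∧ zR²w)) — i.e. a generalized confluence (Geach) condition.
F1: fails — dRb, dRc but no w with b=w and cR²w.
F2: satisfies the condition.
F3: satisfies the condition.
F4: fails — w0Rw1, w0Rw3 but no w with w1=w and w3R²w.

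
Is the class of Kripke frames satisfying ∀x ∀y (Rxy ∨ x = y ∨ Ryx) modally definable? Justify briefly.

No — not modally definable

If a class were modally definable it would be closed under disjoint unions (Goldblatt–Thomason).
Take 4 disjoint single-world reflexive frames: each is trivially connected, but their disjoint union has 4 worlds with no edge between distinct components, so it is not connected.
So no modal formula (or set of formulas) defines exactly the connected frames.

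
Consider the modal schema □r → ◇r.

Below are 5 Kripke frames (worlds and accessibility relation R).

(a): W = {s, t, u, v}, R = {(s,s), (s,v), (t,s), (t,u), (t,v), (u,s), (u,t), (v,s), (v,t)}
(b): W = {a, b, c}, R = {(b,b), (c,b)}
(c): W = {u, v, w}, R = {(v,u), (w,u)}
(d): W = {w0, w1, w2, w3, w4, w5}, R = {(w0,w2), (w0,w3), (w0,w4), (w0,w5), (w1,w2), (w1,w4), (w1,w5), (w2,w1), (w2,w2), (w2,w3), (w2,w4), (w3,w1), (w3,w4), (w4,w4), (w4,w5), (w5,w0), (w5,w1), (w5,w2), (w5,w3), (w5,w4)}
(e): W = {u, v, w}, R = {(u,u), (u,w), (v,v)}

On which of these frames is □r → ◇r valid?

This is the axiom for seriality; its first-order frame correspondent is ∀x ∃y Rxy.
(a): ✓.
(b): fails — world a has no successor.
(c): fails — world u has no successor.
(d): ✓.
(e): fails — world w has no successor.

(a), (d)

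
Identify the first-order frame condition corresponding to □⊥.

□⊥ is valid iff no world has any successor (otherwise □⊥ fails at any world with one).

Emptiness of R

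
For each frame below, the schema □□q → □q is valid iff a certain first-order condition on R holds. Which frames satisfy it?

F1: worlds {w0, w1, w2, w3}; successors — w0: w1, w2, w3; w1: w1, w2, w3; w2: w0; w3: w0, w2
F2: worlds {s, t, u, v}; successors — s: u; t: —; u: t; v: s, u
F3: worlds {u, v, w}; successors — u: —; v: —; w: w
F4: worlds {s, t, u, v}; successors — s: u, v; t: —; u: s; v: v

The schema corresponds to density: ∀x ∀y (Rxy → ∃z (Rxz ∧ Rzy)).
F1: fails — Rw2w0 but no z with Rw2z and Rzw0.
F2: fails — Rsu but no z with Rsz and Rzu.
F3: holds.
F4: fails — Rsu but no z with Rsz and Rzu.
Valid on: F3.

F3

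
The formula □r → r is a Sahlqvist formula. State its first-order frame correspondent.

Suppose □r→r is valid. At any x set V(r)={w : Rxw}. Then □r holds at x, so r holds at x, i.e. Rxx.

reflexivity: ∀x Rxx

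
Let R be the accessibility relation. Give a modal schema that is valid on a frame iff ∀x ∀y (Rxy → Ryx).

p → □◇p

This is symmetry; the standard corresponding axiom is B: p → □◇p.
Suppose p→□◇p is valid. Take Rxy and set V(p)={x}. Then p at x, so □◇p at x, so ◇p at y, so some z with Ryz has p; z=x, i.e. Ryx.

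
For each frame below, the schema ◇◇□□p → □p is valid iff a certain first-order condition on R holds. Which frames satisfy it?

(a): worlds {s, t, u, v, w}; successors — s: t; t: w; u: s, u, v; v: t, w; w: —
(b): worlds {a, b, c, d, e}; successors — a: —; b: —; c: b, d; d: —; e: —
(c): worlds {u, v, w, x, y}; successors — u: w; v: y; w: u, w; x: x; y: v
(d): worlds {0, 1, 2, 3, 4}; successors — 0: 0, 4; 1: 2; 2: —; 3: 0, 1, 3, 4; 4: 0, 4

(b)

This is the axiom for a generalized confluence (Geach) condition; its first-order frame correspondent is ∀x ∀y ∀z ((xR²y ∧ xRz) → ∃w (yR²w ∧ z = w)).
(a): fails — sR²w, sRt but no w* with wR²w* and t=w*.
(b): holds.
(c): fails — vR²v, vRy but no t with vR²t and y=t.
(d): fails — 3R²0, 3R1 but no w with 0R²w and 1=w.
Valid on: (b).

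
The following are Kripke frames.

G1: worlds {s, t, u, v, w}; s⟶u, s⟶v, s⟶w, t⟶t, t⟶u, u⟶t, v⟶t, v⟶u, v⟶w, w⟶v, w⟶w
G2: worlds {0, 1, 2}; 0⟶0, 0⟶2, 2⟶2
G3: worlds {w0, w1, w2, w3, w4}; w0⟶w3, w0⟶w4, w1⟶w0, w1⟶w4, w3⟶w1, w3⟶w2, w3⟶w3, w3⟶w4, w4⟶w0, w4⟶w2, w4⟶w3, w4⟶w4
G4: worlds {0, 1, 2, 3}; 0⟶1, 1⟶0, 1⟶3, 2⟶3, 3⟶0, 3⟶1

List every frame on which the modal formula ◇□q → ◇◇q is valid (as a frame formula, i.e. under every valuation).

This is the axiom for a generalized confluence (Geach) condition; its first-order frame correspondent is ∀x ∀y (xRy → ∃w (yRw ∧ xR²w)).
G1: holds.
G2: holds.
G3: fails — w3Rw2 but no w with w2Rw and w3R²w.
G4: holds.
Valid on: G1, G2, G4.

G1, G2, G4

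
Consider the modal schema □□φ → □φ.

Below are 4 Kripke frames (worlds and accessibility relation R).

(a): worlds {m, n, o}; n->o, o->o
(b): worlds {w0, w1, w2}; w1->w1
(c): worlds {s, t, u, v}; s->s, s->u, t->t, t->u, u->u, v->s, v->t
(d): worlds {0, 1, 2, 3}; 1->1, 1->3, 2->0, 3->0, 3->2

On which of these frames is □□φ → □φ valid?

The schema corresponds to density: ∀x ∀y (Rxy → ∃z (Rxz ∧ Rzy)).
(a): holds.
(b): holds.
(c): holds.
(d): fails — R32 but no z with R3z and Rz2.

(a), (b), (c)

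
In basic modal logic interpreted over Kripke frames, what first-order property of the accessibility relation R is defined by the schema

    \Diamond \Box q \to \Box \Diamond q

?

Suppose ◇□q→□◇q is valid. Take Rxy, Rxz and set V(q)={w : Ryw}. Then □q at y so ◇□q at x, so □◇q at x, so ◇q at z, giving w with Rzw and Ryw.

convergence: \forall x \forall y \forall z (Rxy \wedge Rxz \to \exists w (Ryw \wedge Rzw))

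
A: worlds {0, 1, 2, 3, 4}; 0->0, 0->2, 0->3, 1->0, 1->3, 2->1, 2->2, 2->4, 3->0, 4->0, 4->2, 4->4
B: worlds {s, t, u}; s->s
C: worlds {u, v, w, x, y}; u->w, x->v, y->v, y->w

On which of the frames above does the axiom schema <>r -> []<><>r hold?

B

This is the axiom for a generalized confluence (Geach) condition; its first-order frame correspondent is forall x forall y forall z ((xRy & xRz) -> exists w (y = w & z R^2 w)).
A: fails — 2R1, 2R1 but no w with 1=w and 1R²w.
B: condition met.
C: fails — uRw, uRw but no t with w=t and wR²t.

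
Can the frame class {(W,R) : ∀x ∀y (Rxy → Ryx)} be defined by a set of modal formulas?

Yes, by r → □◇r

The condition is symmetry. A defining modal formula is r → □◇r.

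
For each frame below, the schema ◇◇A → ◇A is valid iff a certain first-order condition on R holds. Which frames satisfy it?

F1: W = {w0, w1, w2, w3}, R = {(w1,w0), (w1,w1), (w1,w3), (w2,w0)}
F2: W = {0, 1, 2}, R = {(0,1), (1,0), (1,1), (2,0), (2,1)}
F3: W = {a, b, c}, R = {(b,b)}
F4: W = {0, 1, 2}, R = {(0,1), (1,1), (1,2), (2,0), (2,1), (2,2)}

This is the axiom for transitivity; its first-order frame correspondent is ∀x ∀y ∀z (Rxy ∧ Ryz → Rxz).
F1: condition met.
F2: fails — R01 and R10 but not R00.
F3: condition met.
F4: fails — R12 and R20 but not R10.
Valid on: F1, F3.

F1, F3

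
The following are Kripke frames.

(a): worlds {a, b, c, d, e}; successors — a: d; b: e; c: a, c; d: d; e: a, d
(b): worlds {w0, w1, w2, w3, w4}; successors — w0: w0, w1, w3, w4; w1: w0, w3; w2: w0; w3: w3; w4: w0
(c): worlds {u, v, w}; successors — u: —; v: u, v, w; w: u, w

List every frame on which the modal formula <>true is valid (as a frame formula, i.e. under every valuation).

(a), (b)

Frame correspondent (Sahlqvist): forall x exists y Rxy — i.e. seriality.
(a): holds.
(b): holds.
(c): fails — world u has no successor.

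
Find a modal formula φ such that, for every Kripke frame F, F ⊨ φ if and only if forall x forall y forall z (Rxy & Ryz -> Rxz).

This is transitivity; the standard corresponding axiom is 4: □r → □□r.
Suppose □r→□□r is valid. Take Rxy, Ryz and set V(r)={w : Rxw}. Then □r at x, so □□r at x, so □r at y, so r at z, i.e. Rxz.

□r → □□r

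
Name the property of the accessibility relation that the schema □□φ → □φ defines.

This schema is the C4 axiom.
It corresponds to density: ∀x ∀y (Rxy → ∃z (Rxz ∧ Rzy)).

Density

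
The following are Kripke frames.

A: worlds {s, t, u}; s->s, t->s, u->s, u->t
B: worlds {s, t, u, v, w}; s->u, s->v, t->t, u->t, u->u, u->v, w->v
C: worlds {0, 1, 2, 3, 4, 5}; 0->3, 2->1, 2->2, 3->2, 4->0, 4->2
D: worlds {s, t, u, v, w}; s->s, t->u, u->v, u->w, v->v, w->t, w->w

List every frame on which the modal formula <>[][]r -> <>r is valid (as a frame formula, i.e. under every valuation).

This is the axiom for a generalized confluence (Geach) condition; its first-order frame correspondent is forall x forall y (xRy -> exists w (y R^2 w & xRw)).
A: satisfies the condition.
B: fails — sRv but no w* with vR²w* and sRw*.
C: fails — 0R3 but no w with 3R²w and 0Rw.
D: fails — tRu but no w* with uR²w* and tRw*.
Valid on: A.

A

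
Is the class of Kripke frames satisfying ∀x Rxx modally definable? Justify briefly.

Definable; □r → r defines it

The condition is reflexivity. A defining modal formula is □r → r.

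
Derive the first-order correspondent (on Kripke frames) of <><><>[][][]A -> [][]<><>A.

forall x forall y forall z ((x R^3 y & x R^2 z) -> exists w (y R^3 w & z R^2 w))

This is a Sahlqvist (Geach-type) schema ◇^3□^3A → □^2◇^2A.
Minimal-valuation argument: fix x; take any y with xR^3y and any z with xR^2z. Set V(A) to the set of worlds R-reachable from y in exactly 3 steps. Then □^3A holds at y, so the antecedent holds at x; validity forces ◇^2A at z, giving a w with zR^2w and yR^3w.
First-order correspondent: forall x forall y forall z ((x R^3 y & x R^2 z) -> exists w (y R^3 w & z R^2 w)).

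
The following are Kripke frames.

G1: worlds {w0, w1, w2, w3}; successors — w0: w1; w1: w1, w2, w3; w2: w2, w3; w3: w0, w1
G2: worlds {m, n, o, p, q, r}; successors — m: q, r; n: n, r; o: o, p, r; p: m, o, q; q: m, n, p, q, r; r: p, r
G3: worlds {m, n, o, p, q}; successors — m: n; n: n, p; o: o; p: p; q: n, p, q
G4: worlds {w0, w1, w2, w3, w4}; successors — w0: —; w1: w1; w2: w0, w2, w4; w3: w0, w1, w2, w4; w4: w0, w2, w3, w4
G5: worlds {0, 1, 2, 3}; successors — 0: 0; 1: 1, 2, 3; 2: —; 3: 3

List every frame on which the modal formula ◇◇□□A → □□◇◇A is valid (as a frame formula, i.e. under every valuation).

Frame correspondent (Sahlqvist): ∀x ∀y ∀z ((xR²y ∧ xR²z) → ∃w (yR²w ∧ zR²w)) — i.e. a generalized confluence (Geach) condition.
G1: condition met.
G2: condition met.
G3: condition met.
G4: fails — w2R²w0, w2R²w0 but no w with w0R²w and w0R²w.
G5: fails — 1R²1, 1R²2 but no w with 1R²w and 2R²w.

G1, G2, G3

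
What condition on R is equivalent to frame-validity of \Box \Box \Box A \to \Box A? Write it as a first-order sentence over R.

\forall x \forall z (xRz \to \exists w (x R^3 w \wedge z = w))

This is a Sahlqvist (Geach-type) schema ◇^0□^3A → □^1◇^0A.
First-order correspondent: \forall x \forall z (xRz \to \exists w (x R^3 w \wedge z = w)).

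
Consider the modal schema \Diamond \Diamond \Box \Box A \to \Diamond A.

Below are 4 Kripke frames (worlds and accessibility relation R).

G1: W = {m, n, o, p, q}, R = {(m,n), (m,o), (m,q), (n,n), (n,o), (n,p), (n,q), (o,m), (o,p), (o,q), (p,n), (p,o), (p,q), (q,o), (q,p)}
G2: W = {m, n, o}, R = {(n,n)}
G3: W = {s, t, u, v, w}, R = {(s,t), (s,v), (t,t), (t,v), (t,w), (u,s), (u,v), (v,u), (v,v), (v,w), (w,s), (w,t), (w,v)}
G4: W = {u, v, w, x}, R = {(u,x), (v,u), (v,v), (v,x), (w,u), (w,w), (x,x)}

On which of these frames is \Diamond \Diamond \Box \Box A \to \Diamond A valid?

Frame correspondent (Sahlqvist): \forall x \forall y (x R^2 y \to \exists w (y R^2 w \wedge xRw)) — i.e. a generalized confluence (Geach) condition.
G1: satisfies the condition.
G2: satisfies the condition.
G3: satisfies the condition.
G4: fails — wR²u but no t with uR²t and wRt.

G1, G2, G3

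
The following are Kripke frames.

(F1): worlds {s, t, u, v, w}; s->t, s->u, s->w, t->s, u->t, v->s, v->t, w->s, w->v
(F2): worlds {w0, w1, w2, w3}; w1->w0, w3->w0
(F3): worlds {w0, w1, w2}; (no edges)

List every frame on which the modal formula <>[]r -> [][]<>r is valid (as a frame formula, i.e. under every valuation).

The schema corresponds to a generalized confluence (Geach) condition: forall x forall y forall z ((xRy & x R^2 z) -> exists w (yRw & zRw)).
(F1): fails — sRt, sR²s but no w* with tRw* and sRw*.
(F2): ✓.
(F3): ✓.
Valid on: (F2), (F3).

(F2), (F3)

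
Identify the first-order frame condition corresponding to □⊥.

□⊥ is valid iff no world has any successor (otherwise □⊥ fails at any world with one).

emptiness of R: ∀x ∀y ¬Rxy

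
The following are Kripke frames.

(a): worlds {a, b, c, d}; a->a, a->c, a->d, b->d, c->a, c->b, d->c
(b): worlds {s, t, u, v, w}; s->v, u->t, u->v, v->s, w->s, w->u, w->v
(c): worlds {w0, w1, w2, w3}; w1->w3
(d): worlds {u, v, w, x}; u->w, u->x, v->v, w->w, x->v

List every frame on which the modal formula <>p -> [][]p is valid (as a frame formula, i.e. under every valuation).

Frame correspondent (Sahlqvist): forall x forall y forall z ((xRy & x R^2 z) -> exists w (y = w & z = w)) — i.e. a generalized confluence (Geach) condition.
(a): fails — aRa, aR²b but a ≠ b.
(b): fails — sRv, sR²s but v ≠ s.
(c): satisfies the condition.
(d): fails — uRw, uR²v but w ≠ v.

(c)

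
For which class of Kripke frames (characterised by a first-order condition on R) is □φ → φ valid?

reflexivity

Suppose □φ→φ is valid. At any x set V(φ)={w : Rxw}. Then □φ holds at x, so φ holds at x, i.e. Rxx.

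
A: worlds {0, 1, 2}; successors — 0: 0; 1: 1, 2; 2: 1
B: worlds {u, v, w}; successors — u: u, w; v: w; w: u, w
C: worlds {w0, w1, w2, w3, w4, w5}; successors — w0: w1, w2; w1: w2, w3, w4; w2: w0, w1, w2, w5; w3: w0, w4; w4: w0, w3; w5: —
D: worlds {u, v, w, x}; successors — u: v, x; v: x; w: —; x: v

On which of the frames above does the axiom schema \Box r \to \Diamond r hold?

The schema corresponds to seriality: \forall x \exists y Rxy.
A: satisfies the condition.
B: satisfies the condition.
C: fails — world w5 has no successor.
D: fails — world w has no successor.

A, B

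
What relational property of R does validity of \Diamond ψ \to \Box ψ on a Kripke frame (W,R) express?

Partial functionality

Suppose ◇ψ→□ψ is valid. Take Rxy, Rxz and set V(ψ)={y}. Then ◇ψ at x, so □ψ at x, so ψ at z, i.e. z=y.
The converse is a direct semantic check.
So the correspondent is partial functionality.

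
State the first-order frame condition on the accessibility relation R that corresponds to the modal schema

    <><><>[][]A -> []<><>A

forall x forall y forall z ((x R^3 y & xRz) -> exists w (y R^2 w & z R^2 w))

This is a Sahlqvist (Geach-type) schema ◇^3□^2A → □^1◇^2A.
Minimal-valuation argument: fix x; take any y with xR^3y and any z with xR^1z. Set V(A) to the set of worlds R-reachable from y in exactly 2 steps. Then □^2A holds at y, so the antecedent holds at x; validity forces ◇^2A at z, giving a w with zR^2w and yR^2w.
First-order correspondent: forall x forall y forall z ((x R^3 y & xRz) -> exists w (y R^2 w & z R^2 w)).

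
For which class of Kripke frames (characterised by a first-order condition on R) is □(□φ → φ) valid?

Suppose □(□φ→φ) is valid. Take Rxy and set V(φ)={w : Ryw}. Then at y, □φ holds; since □(□φ→φ) at x, □φ→φ at y, so φ at y, i.e. Ryy.

shift-reflexivity: ∀x ∀y (Rxy → Ryy)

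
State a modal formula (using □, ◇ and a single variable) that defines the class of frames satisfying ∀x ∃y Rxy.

□q → ◇q

A defining formula is □q → ◇q (the D axiom).
Suppose □q→◇q is valid. At any x set V(q)=W. Then □q at x, so ◇q at x, so x has a successor.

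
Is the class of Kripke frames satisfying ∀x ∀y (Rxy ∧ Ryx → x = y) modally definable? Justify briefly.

No — not modally definable

Modal frame validity is preserved under surjective bounded morphisms.
The 4-cycle (worlds w0,w1,w2,w3 with w0→w1→w2→w3→w0) is antisymmetric. Sending even-indexed worlds to • and odd-indexed worlds to ∘ is a surjective bounded morphism onto the two-world frame with •↔∘, which is not antisymmetric.
So no modal formula (or set of formulas) defines exactly the antisymmetric frames.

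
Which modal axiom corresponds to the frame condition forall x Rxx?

□ψ → ψ

A defining formula is □ψ → ψ (the T axiom).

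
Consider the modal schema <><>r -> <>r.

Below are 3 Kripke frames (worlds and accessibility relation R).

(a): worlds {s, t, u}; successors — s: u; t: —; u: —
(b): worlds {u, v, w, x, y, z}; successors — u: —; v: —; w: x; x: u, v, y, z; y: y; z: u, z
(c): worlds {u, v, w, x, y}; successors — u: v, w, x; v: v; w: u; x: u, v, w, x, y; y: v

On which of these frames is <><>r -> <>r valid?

(a)

The schema corresponds to a generalized confluence (Geach) condition: forall x forall y (x R^2 y -> exists w (y = w & xRw)).
(a): condition met.
(b): fails — wR²u but no t with u=t and wRt.
(c): fails — uR²u but no t with u=t and uRt.
Valid on: (a).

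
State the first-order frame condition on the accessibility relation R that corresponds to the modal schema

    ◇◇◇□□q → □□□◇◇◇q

∀x ∀y ∀z ((xR³y ∧ xR³z) → ∃w (yR²w ∧ zR³w))

This is a Sahlqvist (Geach-type) schema ◇^3□^2q → □^3◇^3q.
Minimal-valuation argument: fix x; take any y with xR^3y and any z with xR^3z. Set V(q) to the set of worlds R-reachable from y in exactly 2 steps. Then □^2q holds at y, so the antecedent holds at x; validity forces ◇^3q at z, giving a w with zR^3w and yR^2w.
First-order correspondent: ∀x ∀y ∀z ((xR³y ∧ xR³z) → ∃w (yR²w ∧ zR³w)).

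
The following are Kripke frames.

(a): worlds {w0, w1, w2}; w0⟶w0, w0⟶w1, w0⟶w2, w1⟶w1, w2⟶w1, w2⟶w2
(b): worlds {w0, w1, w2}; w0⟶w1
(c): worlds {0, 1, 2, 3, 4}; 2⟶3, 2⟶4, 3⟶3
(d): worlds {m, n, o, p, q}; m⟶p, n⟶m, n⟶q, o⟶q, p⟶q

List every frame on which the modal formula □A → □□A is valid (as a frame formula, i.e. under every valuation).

This is the axiom for transitivity; its first-order frame correspondent is ∀x ∀y ∀z (Rxy ∧ Ryz → Rxz).
(a): holds.
(b): holds.
(c): holds.
(d): fails — Rnm and Rmp but not Rnp.
Valid on: (a), (b), (c).

(a), (b), (c)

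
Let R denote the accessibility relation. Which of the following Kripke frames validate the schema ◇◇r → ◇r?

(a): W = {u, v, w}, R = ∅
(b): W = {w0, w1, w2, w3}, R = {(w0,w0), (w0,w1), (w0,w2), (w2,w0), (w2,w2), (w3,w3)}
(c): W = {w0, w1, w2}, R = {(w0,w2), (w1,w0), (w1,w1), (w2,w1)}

(a)

The schema corresponds to transitivity: ∀x ∀y ∀z (Rxy ∧ Ryz → Rxz).
(a): condition met.
(b): fails — Rw2w0 and Rw0w1 but not Rw2w1.
(c): fails — Rw0w2 and Rw2w1 but not Rw0w1.
Valid on: (a).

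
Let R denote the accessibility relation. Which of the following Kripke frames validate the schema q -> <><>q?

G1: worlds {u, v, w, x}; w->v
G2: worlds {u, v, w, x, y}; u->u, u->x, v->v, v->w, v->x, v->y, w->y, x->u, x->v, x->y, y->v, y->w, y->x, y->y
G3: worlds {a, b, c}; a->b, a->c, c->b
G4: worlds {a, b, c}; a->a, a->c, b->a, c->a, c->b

G2

The schema corresponds to a generalized confluence (Geach) condition: forall x exists w (x = w & x R^2 w).
G1: fails — at u but no t with u=t and uR²t.
G2: condition met.
G3: fails — at a but no w with a=w and aR²w.
G4: fails — at b but no w with b=w and bR²w.
Valid on: G2.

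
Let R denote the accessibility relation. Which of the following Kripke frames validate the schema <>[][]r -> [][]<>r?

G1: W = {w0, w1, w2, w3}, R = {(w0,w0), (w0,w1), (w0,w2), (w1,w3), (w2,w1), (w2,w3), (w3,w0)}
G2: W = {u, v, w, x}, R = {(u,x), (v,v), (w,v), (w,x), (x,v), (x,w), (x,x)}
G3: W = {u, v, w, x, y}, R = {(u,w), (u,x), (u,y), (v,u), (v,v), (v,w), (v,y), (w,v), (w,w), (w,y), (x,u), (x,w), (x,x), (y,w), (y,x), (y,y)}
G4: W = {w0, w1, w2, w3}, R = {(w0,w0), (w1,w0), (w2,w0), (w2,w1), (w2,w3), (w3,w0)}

G2, G3, G4

The schema corresponds to a generalized confluence (Geach) condition: forall x forall y forall z ((xRy & x R^2 z) -> exists w (y R^2 w & zRw)).
G1: fails — w0Rw1, w0R²w1 but no w with w1R²w and w1Rw.
G2: condition met.
G3: condition met.
G4: condition met.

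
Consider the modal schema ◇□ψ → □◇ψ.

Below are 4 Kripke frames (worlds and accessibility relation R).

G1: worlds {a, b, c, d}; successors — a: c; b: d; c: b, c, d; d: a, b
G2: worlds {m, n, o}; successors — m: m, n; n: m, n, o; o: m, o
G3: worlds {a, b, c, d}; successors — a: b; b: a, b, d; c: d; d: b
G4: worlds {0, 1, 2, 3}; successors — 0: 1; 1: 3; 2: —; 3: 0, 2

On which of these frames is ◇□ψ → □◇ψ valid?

G2, G3

Frame correspondent (Sahlqvist): ∀x ∀y ∀z (Rxy ∧ Rxz → ∃w (Ryw ∧ Rzw)) — i.e. convergence.
G1: fails — Rcd and Rcb but d and b have no common successor.
G2: holds.
G3: holds.
G4: fails — R32 and R32 but 2 and 2 have no common successor.
Valid on: G2, G3.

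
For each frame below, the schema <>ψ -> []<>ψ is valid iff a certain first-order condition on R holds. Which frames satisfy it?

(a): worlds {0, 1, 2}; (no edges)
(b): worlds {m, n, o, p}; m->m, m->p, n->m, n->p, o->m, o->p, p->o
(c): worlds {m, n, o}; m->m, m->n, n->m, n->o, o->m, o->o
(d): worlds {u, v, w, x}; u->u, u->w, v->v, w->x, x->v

(a)

Frame correspondent (Sahlqvist): forall x forall y forall z (Rxy & Rxz -> Ryz) — i.e. the Euclidean property.
(a): satisfies the condition.
(b): fails — Rmp and Rmm but not Rpm.
(c): fails — Rmn and Rmn but not Rnn.
(d): fails — Ruw and Ruw but not Rww.
Valid on: (a).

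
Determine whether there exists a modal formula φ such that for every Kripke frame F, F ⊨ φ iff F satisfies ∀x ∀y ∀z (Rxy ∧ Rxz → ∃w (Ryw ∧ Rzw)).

This is a Sahlqvist condition; the .2 axiom ◇□q → □◇q defines it.
Suppose ◇□q→□◇q is valid. Take Rxy, Rxz and set V(q)={w : Ryw}. Then □q at y so ◇□q at x, so □◇q at x, so ◇q at z, giving w with Rzw and Ryw.

Definable; ◇□q → □◇q defines it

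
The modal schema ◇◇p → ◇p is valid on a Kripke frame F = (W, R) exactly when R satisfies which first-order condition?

This schema is equivalent to the 4 axiom □p → □□p.
It corresponds to transitivity: ∀x ∀y ∀z (Rxy ∧ Ryz → Rxz).

Transitivity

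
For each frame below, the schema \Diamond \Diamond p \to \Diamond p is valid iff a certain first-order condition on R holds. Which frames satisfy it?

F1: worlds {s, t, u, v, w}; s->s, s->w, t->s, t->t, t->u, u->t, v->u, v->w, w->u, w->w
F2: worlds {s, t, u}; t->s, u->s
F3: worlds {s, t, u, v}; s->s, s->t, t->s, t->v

The schema corresponds to a generalized confluence (Geach) condition: \forall x \forall y (x R^2 y \to \exists w (y = w \wedge xRw)).
F1: fails — sR²u but no w* with u=w* and sRw*.
F2: satisfies the condition.
F3: fails — sR²v but no w with v=w and sRw.
Valid on: F2.

F2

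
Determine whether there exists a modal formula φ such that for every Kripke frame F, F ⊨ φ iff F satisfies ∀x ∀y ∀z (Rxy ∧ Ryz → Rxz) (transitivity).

This is a Sahlqvist condition; the 4 axiom □r → □□r defines it.

Definable; □r → □□r defines it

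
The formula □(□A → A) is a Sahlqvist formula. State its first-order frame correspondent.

Shift-reflexivity

Suppose □(□A→A) is valid. Take Rxy and set V(A)={w : Ryw}. Then at y, □A holds; since □(□A→A) at x, □A→A at y, so A at y, i.e. Ryy.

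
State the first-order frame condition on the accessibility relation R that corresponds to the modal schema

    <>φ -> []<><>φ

This is a Sahlqvist (Geach-type) schema ◇^1□^0φ → □^1◇^2φ.
First-order correspondent: forall x forall y forall z ((xRy & xRz) -> exists w (y = w & z R^2 w)).

forall x forall y forall z ((xRy & xRz) -> exists w (y = w & z R^2 w))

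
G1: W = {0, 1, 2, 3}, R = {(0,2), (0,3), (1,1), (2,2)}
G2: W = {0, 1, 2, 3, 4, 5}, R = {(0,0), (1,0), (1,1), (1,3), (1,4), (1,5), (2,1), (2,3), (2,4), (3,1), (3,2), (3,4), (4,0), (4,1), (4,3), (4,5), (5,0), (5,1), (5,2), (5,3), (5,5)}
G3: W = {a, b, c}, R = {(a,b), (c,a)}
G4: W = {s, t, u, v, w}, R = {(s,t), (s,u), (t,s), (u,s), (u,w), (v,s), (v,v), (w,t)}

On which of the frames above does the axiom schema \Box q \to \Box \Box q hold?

Frame correspondent (Sahlqvist): \forall x \forall y \forall z (Rxy \wedge Ryz \to Rxz) — i.e. transitivity.
G1: holds.
G2: fails — R34 and R45 but not R35.
G3: fails — Rca and Rab but not Rcb.
G4: fails — Rwt and Rts but not Rws.
Valid on: G1.

G1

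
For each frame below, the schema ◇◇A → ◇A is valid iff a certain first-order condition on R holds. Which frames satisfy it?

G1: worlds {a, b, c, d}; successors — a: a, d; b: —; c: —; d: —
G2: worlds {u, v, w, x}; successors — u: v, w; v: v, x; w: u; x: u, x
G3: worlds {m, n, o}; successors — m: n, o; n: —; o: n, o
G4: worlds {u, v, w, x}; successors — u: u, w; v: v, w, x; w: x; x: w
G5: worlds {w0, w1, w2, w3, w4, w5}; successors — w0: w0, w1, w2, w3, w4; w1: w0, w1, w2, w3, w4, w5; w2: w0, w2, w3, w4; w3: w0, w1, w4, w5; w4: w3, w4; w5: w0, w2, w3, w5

Frame correspondent (Sahlqvist): ∀x ∀y (xR²y → ∃w (y = w ∧ xRw)) — i.e. a generalized confluence (Geach) condition.
G1: satisfies the condition.
G2: fails — uR²u but no t with u=t and uRt.
G3: satisfies the condition.
G4: fails — uR²x but no t with x=t and uRt.
G5: fails — w0R²w5 but no w with w5=w and w0Rw.
Valid on: G1, G3.

G1, G3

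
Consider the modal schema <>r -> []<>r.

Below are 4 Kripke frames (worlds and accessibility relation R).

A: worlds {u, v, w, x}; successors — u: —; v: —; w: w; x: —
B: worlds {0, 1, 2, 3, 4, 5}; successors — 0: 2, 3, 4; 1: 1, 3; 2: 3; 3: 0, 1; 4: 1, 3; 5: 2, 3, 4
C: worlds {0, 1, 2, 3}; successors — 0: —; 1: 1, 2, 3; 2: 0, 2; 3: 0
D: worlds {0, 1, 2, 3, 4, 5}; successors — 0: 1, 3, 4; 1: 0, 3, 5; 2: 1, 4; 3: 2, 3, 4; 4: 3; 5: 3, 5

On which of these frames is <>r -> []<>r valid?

Frame correspondent (Sahlqvist): forall x forall y forall z (Rxy & Rxz -> Ryz) — i.e. the Euclidean property.
A: satisfies the condition.
B: fails — R02 and R02 but not R22.
C: fails — R12 and R11 but not R21.
D: fails — R01 and R01 but not R11.

A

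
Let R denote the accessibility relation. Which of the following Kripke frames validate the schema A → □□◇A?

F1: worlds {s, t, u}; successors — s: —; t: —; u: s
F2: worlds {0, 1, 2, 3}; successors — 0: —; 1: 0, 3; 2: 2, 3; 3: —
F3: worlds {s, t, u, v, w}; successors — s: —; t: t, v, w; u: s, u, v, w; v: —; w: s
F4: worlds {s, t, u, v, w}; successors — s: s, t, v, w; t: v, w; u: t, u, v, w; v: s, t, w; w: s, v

This is the axiom for a generalized confluence (Geach) condition; its first-order frame correspondent is ∀x ∀z (xR²z → ∃w (x = w ∧ zRw)).
F1: satisfies the condition.
F2: fails — 2R²3 but no w with 2=w and 3Rw.
F3: fails — tR²s but no w* with t=w* and sRw*.
F4: fails — sR²t but no w* with s=w* and tRw*.
Valid on: F1.

F1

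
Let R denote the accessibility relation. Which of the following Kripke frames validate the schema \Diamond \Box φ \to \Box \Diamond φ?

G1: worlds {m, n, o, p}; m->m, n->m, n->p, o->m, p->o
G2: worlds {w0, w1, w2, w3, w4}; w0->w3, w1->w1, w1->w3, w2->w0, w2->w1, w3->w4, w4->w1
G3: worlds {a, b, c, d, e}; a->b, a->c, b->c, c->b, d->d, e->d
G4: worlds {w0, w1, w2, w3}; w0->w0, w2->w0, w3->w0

G4

This is the axiom for convergence; its first-order frame correspondent is \forall x \forall y \forall z (Rxy \wedge Rxz \to \exists w (Ryw \wedge Rzw)).
G1: fails — Rnm and Rnp but m and p have no common successor.
G2: fails — Rw1w1 and Rw1w3 but w1 and w3 have no common successor.
G3: fails — Rab and Rac but b and c have no common successor.
G4: holds.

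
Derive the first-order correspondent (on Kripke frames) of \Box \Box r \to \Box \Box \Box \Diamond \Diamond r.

\forall x \forall z (x R^3 z \to \exists w (x R^2 w \wedge z R^2 w))

This is a Sahlqvist (Geach-type) schema ◇^0□^2r → □^3◇^2r.
Minimal-valuation argument: fix x; take any y with xR^0y and any z with xR^3z. Set V(r) to the set of worlds R-reachable from y in exactly 2 steps. Then □^2r holds at y, so the antecedent holds at x; validity forces ◇^2r at z, giving a w with zR^2w and yR^2w.
First-order correspondent: \forall x \forall z (x R^3 z \to \exists w (x R^2 w \wedge z R^2 w)).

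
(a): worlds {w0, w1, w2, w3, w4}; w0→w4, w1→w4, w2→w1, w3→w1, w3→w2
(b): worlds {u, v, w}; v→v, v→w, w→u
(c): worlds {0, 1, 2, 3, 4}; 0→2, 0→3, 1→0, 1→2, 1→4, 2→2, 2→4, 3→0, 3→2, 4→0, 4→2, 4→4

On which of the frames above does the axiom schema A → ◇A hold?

none

Frame correspondent (Sahlqvist): ∀x ∃w (x = w ∧ xRw) — i.e. a generalized confluence (Geach) condition.
(a): fails — at w0 but no w with w0=w and w0Rw.
(b): fails — at u but no t with u=t and uRt.
(c): fails — at 0 but no w with 0=w and 0Rw.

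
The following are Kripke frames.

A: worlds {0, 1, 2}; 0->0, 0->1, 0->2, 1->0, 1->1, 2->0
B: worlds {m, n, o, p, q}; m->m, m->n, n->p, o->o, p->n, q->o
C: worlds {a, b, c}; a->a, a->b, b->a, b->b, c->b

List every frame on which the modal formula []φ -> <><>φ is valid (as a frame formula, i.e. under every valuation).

A, C

This is the axiom for a generalized confluence (Geach) condition; its first-order frame correspondent is forall x exists w (xRw & x R^2 w).
A: ✓.
B: fails — at n but no w with nRw and nR²w.
C: ✓.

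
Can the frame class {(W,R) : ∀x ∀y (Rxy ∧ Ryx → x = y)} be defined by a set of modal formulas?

If a class were modally definable it would be closed under surjective bounded morphisms (Goldblatt–Thomason).
The 4-cycle (worlds 0,1,2,3 with 0→1→2→3→0) is antisymmetric. Sending even-indexed worlds to a and odd-indexed worlds to b is a surjective bounded morphism onto the two-world frame with a↔b, which is not antisymmetric.
Hence antisymmetry is not modally definable.

No — not modally definable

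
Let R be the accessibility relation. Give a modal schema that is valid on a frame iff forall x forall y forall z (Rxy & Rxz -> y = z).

◇r → □r

This is partial functionality; the standard corresponding axiom is CD: ◇r → □r.
Suppose ◇r→□r is valid. Take Rxy, Rxz and set V(r)={y}. Then ◇r at x, so □r at x, so r at z, i.e. z=y.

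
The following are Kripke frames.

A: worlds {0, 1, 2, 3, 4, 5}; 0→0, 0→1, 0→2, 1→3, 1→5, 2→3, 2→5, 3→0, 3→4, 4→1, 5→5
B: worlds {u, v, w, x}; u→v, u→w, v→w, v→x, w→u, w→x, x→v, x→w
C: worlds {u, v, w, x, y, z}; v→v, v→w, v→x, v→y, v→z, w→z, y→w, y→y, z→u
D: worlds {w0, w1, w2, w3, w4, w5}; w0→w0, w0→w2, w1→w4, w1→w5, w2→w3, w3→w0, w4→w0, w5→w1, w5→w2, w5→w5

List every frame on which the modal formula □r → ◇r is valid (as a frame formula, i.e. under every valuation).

The schema corresponds to seriality: ∀x ∃y Rxy.
A: satisfies the condition.
B: satisfies the condition.
C: fails — world u has no successor.
D: satisfies the condition.
Valid on: A, B, D.

A, B, D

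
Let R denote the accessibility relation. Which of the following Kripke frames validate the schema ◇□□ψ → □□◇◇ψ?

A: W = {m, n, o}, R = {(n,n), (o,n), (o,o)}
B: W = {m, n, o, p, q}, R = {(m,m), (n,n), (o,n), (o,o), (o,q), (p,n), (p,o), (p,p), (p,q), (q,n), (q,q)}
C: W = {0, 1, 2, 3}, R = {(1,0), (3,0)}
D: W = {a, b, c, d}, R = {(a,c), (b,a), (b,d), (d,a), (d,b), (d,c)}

Frame correspondent (Sahlqvist): ∀x ∀y ∀z ((xRy ∧ xR²z) → ∃w (yR²w ∧ zR²w)) — i.e. a generalized confluence (Geach) condition.
A: satisfies the condition.
B: satisfies the condition.
C: satisfies the condition.
D: fails — bRa, bR²a but no w with aR²w and aR²w.
Valid on: A, B, C.

A, B, C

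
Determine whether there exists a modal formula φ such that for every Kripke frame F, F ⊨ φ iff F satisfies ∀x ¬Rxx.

If a class were modally definable it would be closed under surjective bounded morphisms (Goldblatt–Thomason).
The 5-cycle (worlds s,t,u,v,w with s→t→u→v→w→s) is irreflexive, and the map sending every world to a single reflexive point • is a surjective bounded morphism (forth: every edge maps to (•,•); back: every world has a successor). So any modal formula valid on the 5-cycle is also valid on the reflexive point, which is not irreflexive.
So the class is not modally definable.

No — not modally definable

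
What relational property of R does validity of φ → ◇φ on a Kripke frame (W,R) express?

This schema is equivalent to the T axiom □φ → φ.
Its frame correspondent is reflexivity — ∀x Rxx.

reflexivity: ∀x Rxx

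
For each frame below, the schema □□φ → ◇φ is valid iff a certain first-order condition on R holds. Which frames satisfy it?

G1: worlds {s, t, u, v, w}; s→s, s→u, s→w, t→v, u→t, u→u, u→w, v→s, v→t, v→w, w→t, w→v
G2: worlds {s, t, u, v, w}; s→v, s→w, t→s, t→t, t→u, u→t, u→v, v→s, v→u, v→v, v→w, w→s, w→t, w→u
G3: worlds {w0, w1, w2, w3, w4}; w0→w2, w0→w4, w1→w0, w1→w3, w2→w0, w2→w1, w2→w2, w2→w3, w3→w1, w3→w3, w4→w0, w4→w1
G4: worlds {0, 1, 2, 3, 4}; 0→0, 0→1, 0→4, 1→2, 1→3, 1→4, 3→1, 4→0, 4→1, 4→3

The schema corresponds to a generalized confluence (Geach) condition: ∀x ∃w (xR²w ∧ xRw).
G1: fails — at t but no w* with tR²w* and tRw*.
G2: condition met.
G3: condition met.
G4: fails — at 2 but no w with 2R²w and 2Rw.

G2, G3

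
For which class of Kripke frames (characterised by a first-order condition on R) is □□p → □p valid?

Density

This is the C4 axiom.
It corresponds to density: ∀x ∀y (Rxy → ∃z (Rxz ∧ Rzy)).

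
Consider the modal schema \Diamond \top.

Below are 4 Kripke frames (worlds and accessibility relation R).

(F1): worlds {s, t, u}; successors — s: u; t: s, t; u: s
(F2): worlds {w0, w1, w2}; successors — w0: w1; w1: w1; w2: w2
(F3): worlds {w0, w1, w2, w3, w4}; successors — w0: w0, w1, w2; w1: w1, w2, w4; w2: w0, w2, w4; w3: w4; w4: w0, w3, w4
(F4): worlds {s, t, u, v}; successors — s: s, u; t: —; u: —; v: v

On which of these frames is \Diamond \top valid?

Frame correspondent (Sahlqvist): \forall x \exists y Rxy — i.e. seriality.
(F1): condition met.
(F2): condition met.
(F3): condition met.
(F4): fails — world t has no successor.
Valid on: (F1), (F2), (F3).

(F1), (F2), (F3)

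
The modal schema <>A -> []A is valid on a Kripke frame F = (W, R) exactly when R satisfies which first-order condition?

Suppose ◇A→□A is valid. Take Rxy, Rxz and set V(A)={y}. Then ◇A at x, so □A at x, so A at z, i.e. z=y.
The converse is a direct semantic check.
So the correspondent is partial functionality.

partial functionality: forall x forall y forall z (Rxy & Rxz -> y = z)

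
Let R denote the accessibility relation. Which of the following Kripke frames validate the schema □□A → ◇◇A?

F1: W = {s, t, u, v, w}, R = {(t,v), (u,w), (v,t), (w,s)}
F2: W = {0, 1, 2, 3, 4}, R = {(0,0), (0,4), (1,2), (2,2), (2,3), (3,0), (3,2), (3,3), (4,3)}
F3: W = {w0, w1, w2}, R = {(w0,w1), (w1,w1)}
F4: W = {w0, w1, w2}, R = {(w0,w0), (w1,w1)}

Frame correspondent (Sahlqvist): ∀x ∃w (xR²w ∧ xR²w) — i.e. a generalized confluence (Geach) condition.
F1: fails — at s but no w* with sR²w* and sR²w*.
F2: satisfies the condition.
F3: fails — at w2 but no w with w2R²w and w2R²w.
F4: fails — at w2 but no w with w2R²w and w2R²w.
Valid on: F2.

F2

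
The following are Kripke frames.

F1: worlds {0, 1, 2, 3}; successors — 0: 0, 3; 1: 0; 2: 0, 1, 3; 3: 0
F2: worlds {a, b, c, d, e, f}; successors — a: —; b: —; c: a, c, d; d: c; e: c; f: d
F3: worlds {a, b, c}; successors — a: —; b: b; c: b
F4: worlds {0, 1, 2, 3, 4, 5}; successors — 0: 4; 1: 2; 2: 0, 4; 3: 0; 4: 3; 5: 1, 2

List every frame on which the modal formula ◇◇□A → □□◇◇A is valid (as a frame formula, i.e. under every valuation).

F1, F3

The schema corresponds to a generalized confluence (Geach) condition: ∀x ∀y ∀z ((xR²y ∧ xR²z) → ∃w (yRw ∧ zR²w)).
F1: ✓.
F2: fails — cR²a, cR²a but no w with aRw and aR²w.
F3: ✓.
F4: fails — 0R²3, 0R²3 but no w with 3Rw and 3R²w.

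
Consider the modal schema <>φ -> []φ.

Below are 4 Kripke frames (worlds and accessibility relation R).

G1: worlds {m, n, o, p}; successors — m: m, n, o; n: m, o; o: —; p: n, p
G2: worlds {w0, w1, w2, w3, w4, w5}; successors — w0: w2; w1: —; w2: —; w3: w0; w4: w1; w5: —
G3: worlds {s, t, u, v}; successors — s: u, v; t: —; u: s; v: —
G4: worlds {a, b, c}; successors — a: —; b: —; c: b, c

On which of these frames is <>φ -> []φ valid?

This is the axiom for partial functionality; its first-order frame correspondent is forall x forall y forall z (Rxy & Rxz -> y = z).
G1: fails — m sees both m and n.
G2: satisfies the condition.
G3: fails — s sees both u and v.
G4: fails — c sees both b and c.

G2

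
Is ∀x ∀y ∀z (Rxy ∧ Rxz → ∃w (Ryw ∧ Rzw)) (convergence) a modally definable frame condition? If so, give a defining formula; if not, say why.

The condition is convergence. A defining modal formula is ◇□q → □◇q.
Suppose ◇□q→□◇q is valid. Take Rxy, Rxz and set V(q)={w : Ryw}. Then □q at y so ◇□q at x, so □◇q at x, so ◇q at z, giving w with Rzw and Ryw.

Yes — defined by ◇□q → □◇q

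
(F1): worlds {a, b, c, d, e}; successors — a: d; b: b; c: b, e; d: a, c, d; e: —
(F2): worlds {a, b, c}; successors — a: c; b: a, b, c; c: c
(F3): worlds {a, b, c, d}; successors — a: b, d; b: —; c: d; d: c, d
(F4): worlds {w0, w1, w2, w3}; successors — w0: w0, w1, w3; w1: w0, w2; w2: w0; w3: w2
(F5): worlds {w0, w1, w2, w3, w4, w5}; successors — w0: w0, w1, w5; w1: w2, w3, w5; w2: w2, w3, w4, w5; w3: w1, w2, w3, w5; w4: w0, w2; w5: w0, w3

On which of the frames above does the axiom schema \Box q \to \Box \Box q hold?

(F2)

The schema corresponds to transitivity: \forall x \forall y \forall z (Rxy \wedge Ryz \to Rxz).
(F1): fails — Rdc and Rcb but not Rdb.
(F2): holds.
(F3): fails — Rcd and Rdc but not Rcc.
(F4): fails — Rw1w0 and Rw0w1 but not Rw1w1.
(F5): fails — Rw1w5 and Rw5w0 but not Rw1w0.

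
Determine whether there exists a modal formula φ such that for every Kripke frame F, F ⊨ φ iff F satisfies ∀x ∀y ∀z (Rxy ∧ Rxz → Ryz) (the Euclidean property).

The condition is the Euclidean property. A defining modal formula is ◇r → □◇r.
Suppose ◇r→□◇r is valid. Take Rxy, Rxz and set V(r)={y}. Then ◇r at x, so □◇r at x, so ◇r at z, so some w with Rzw has r; w=y, i.e. Rzy. By symmetry of the argument, Ryz.

Yes, by ◇r → □◇r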